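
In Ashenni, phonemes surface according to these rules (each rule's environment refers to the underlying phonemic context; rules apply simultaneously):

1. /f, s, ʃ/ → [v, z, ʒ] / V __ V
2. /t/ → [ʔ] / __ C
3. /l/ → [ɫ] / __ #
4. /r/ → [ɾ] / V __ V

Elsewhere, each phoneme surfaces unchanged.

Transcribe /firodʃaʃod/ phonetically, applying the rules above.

[fiɾodʃaʒod]

/f/ (word-initial): rule 1 targets it, but not between two vowels → unchanged [f].
/i/ (between /f/ and /r/) is unaffected → [i].
/r/ — between /i/ and /o/, between two vowels — surfaces as [ɾ] (rule 4).
/o/ — not in any rule's target class → [o].
/d/ stays [d].
/ʃ/ (between /d/ and /a/) fails the environment for rule 1, so it stays [ʃ].
/a/ (between /ʃ/ and /ʃ/): no rule targets it → [a].
Rule 1 applies to /ʃ/ (between /a/ and /o/: between two vowels) → [ʒ].
/o/ — not in any rule's target class → [o].
/d/ (word-final): no rule targets it → [d].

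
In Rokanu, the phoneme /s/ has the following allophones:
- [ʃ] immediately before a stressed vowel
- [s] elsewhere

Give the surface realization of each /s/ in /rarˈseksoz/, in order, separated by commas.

[ʃ], [s]

Occurrence 1 (position 4): immediately before a stressed vowel → [ʃ].
Occurrence 2 (position 7): no conditioning environment matches → elsewhere allophone [s].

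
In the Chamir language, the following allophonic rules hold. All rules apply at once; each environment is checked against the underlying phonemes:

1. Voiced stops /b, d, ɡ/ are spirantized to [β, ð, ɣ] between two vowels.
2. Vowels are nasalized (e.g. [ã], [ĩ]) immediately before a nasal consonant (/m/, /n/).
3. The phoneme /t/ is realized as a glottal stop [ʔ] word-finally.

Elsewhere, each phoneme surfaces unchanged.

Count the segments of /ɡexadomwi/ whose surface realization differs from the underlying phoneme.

2

Segments that undergo a rule: /d/ → [ð] (rule 1); /o/ → [õ] (rule 2).
All other segments surface unchanged.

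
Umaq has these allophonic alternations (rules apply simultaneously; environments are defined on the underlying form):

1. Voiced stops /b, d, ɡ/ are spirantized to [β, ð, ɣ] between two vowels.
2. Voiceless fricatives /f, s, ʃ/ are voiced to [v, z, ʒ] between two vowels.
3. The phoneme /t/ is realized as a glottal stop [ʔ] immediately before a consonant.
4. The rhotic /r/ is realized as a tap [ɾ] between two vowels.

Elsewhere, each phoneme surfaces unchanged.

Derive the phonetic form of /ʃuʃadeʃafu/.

[ʃuʒaðeʒavu]

/ʃ/ (word-initial) is in the target of rule 2 but the environment (between two vowels) is not met → [ʃ].
/ʃ/ (between /u/ and /a/) occurs between two vowels → [ʒ] by rule 2.
/d/ (between /a/ and /e/) occurs between two vowels → [ð] by rule 1.
/ʃ/ (between /e/ and /a/) occurs between two vowels → [ʒ] by rule 2.
Rule 2 applies to /f/ (between /a/ and /u/: between two vowels) → [v].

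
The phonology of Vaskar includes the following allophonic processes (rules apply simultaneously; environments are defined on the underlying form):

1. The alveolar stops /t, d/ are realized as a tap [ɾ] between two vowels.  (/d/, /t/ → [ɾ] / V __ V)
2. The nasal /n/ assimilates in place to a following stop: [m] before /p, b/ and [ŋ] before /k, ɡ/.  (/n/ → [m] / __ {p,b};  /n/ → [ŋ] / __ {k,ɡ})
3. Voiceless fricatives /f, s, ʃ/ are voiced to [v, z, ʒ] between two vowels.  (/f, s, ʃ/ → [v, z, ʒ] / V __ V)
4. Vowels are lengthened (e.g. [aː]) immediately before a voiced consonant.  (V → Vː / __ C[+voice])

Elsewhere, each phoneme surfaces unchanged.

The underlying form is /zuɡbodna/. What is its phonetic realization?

[zuːɡboːdna]

/z/ — not in any rule's target class → [z].
/u/ — between /z/ and /ɡ/, before a voiced consonant — surfaces as [uː] (rule 4).
/ɡ/ (between /u/ and /b/): no rule targets it → [ɡ].
/b/ (between /ɡ/ and /o/): no rule targets it → [b].
/o/ (between /b/ and /d/) occurs before a voiced consonant → [oː] by rule 4.
/d/ (between /o/ and /n/) fails the environment for rule 1, so it stays [d].
/n/ (between /d/ and /a/) is in the target of rule 2 but the environment (before a labial or velar stop) is not met → [n].
/a/ (word-final) is in the target of rule 4 but the environment (before a voiced consonant) is not met → [a].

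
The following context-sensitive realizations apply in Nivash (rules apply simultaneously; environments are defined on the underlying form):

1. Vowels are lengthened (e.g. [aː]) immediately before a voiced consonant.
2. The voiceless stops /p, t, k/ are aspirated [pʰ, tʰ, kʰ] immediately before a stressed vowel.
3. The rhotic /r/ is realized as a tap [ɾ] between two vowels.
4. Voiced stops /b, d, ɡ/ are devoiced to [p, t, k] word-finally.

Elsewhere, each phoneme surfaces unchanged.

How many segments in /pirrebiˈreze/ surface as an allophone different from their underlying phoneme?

5

Segments that undergo a rule: /i/ → [iː] (rule 1); /e/ → [eː] (rule 1); /i/ → [iː] (rule 1); /r/ → [ɾ] (rule 3); /e/ → [eː] (rule 1).
All other segments surface unchanged.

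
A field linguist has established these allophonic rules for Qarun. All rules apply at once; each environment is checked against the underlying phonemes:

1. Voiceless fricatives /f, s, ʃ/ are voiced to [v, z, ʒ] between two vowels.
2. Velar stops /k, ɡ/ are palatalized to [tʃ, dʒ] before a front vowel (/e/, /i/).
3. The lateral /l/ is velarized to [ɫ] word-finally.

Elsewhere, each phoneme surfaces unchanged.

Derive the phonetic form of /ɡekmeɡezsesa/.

[dʒekmedʒezseza]

/ɡ/ — word-initial, before a front vowel — surfaces as [dʒ] (rule 2).
/e/ (between /ɡ/ and /k/): no rule targets it → [e].
/k/ — between /e/ and /m/; rule 2 does not apply here → [k].
/m/ (between /k/ and /e/) is unaffected → [m].
/e/ stays [e].
/ɡ/ (between /e/ and /e/) occurs before a front vowel → [dʒ] by rule 2.
/e/ stays [e].
/z/ — not in any rule's target class → [z].
/s/ (between /z/ and /e/) is in the target of rule 1 but the environment (between two vowels) is not met → [s].
/e/ (between /s/ and /s/) is unaffected → [e].
/s/ (between /e/ and /a/): between two vowels, so rule 1 applies → [z].
/a/ (word-final): no rule targets it → [a].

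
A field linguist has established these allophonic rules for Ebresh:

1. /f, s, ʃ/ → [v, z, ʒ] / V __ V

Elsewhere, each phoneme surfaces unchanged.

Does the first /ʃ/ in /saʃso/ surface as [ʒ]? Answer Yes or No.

/ʃ/ (between /a/ and /s/): rule 1 targets it, but not between two vowels → unchanged [ʃ].
The actual realization is [ʃ], not [ʒ].

No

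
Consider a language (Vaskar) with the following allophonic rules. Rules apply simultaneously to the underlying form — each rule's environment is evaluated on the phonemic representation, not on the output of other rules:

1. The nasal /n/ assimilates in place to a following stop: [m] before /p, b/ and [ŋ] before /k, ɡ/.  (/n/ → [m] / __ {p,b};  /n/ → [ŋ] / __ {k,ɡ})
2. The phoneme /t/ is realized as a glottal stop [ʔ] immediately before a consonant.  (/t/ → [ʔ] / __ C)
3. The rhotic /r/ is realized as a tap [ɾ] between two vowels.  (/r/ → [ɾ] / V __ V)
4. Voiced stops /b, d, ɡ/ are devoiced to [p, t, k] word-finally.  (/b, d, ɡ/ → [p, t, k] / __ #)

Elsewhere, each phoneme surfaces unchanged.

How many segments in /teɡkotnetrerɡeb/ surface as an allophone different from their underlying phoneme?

3

Segments that undergo a rule: /t/ → [ʔ] (rule 2); /t/ → [ʔ] (rule 2); /b/ → [p] (rule 4).
All other segments surface unchanged.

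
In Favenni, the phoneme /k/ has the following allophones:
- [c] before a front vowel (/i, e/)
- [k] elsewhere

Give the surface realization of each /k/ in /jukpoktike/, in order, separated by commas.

Occurrence 1 (position 3): no conditioning environment matches → elsewhere allophone [k].
Occurrence 2 (position 6): no conditioning environment matches → elsewhere allophone [k].
Occurrence 3 (position 9): before a front vowel → [c].

[k], [k], [c]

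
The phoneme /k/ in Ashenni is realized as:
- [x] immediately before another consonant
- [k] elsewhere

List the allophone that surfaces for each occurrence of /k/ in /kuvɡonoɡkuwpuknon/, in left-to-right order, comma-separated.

[k], [k], [x]

Occurrence 1 (position 1): no conditioning environment matches → elsewhere allophone [k].
Occurrence 2 (position 9): no conditioning environment matches → elsewhere allophone [k].
Occurrence 3 (position 14): immediately before another consonant → [x].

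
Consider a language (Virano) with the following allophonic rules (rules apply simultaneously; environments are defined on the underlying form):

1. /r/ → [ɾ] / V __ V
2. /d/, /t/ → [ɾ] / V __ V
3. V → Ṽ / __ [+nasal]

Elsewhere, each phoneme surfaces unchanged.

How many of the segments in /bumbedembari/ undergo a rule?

Segments that undergo a rule: /u/ → [ũ] (rule 3); /d/ → [ɾ] (rule 2); /e/ → [ẽ] (rule 3); /r/ → [ɾ] (rule 1).
All other segments surface unchanged.

4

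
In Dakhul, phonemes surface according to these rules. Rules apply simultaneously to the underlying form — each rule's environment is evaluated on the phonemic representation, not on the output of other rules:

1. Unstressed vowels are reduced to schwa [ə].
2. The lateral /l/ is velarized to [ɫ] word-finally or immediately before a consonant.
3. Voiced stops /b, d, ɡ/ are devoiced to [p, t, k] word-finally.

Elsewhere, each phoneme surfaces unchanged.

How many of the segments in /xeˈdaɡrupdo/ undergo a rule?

Segments that undergo a rule: /e/ → [ə] (rule 1); /u/ → [ə] (rule 1); /o/ → [ə] (rule 1).
All other segments surface unchanged.

3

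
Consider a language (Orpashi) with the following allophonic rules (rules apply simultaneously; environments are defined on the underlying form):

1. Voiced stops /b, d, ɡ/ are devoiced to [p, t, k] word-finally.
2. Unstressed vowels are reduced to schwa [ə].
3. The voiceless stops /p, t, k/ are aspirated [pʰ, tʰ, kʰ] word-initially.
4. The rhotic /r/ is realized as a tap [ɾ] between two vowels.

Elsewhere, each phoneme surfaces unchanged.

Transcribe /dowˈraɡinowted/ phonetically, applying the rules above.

[dəwˈraɡənəwtət]

/d/ (word-initial) is in the target of rule 1 but the environment (word-finally) is not met → [d].
/o/ meets the environment for rule 2 (in an unstressed syllable) → [ə].
/w/ (between /o/ and /r/) is unaffected → [w].
/r/ (between /w/ and /a/) fails the environment for rule 4, so it stays [r].
/a/ — between /r/ and /ɡ/; rule 2 does not apply here → [a].
/ɡ/ (between /a/ and /i/) is in the target of rule 1 but the environment (word-finally) is not met → [ɡ].
/i/ (between /ɡ/ and /n/): in an unstressed syllable, so rule 2 applies → [ə].
/n/ (between /i/ and /o/) is unaffected → [n].
/o/ (between /n/ and /w/): in an unstressed syllable, so rule 2 applies → [ə].
/w/ stays [w].
/t/ (between /w/ and /e/) fails the environment for rule 3, so it stays [t].
/e/ meets the environment for rule 2 (in an unstressed syllable) → [ə].
/d/ (word-final): word-finally, so rule 1 applies → [t].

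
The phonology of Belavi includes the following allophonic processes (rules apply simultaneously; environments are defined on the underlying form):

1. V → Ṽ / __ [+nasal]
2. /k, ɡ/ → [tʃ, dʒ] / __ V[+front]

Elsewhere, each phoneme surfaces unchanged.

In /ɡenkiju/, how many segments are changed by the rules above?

Segments that undergo a rule: /ɡ/ → [dʒ] (rule 2); /e/ → [ẽ] (rule 1); /k/ → [tʃ] (rule 2).
All other segments surface unchanged.

3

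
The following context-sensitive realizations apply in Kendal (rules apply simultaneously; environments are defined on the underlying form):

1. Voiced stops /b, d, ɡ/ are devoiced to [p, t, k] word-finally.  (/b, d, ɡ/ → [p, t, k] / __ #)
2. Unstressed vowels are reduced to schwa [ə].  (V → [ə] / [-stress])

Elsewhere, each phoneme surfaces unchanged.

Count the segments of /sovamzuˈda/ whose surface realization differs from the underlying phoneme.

3

Segments that undergo a rule: /o/ → [ə] (rule 2); /a/ → [ə] (rule 2); /u/ → [ə] (rule 2).
All other segments surface unchanged.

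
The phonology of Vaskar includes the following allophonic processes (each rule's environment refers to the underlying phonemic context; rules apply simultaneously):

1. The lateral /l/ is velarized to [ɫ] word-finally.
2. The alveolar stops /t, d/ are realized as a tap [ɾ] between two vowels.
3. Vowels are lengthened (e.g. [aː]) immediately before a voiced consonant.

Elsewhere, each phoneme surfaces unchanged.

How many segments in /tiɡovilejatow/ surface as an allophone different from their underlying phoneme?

Segments that undergo a rule: /i/ → [iː] (rule 3); /o/ → [oː] (rule 3); /i/ → [iː] (rule 3); /e/ → [eː] (rule 3); /t/ → [ɾ] (rule 2); /o/ → [oː] (rule 3).
All other segments surface unchanged.

6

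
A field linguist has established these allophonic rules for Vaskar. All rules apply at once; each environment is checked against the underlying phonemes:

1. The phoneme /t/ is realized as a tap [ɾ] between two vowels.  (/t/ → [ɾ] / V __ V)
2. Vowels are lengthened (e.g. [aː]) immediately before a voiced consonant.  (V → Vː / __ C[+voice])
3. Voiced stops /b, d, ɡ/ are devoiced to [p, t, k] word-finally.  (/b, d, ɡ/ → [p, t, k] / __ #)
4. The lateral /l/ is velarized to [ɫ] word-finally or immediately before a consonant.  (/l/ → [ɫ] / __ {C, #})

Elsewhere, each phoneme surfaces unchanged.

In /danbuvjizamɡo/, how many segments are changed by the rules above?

Segments that undergo a rule: /a/ → [aː] (rule 2); /u/ → [uː] (rule 2); /i/ → [iː] (rule 2); /a/ → [aː] (rule 2).
All other segments surface unchanged.

4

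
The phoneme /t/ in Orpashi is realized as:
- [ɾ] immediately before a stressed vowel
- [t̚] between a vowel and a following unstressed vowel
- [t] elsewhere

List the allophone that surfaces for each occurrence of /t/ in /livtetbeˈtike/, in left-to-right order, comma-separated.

[t], [t], [ɾ]

Occurrence 1 (position 4): no conditioning environment matches → elsewhere allophone [t].
Occurrence 2 (position 6): no conditioning environment matches → elsewhere allophone [t].
Occurrence 3 (position 9): immediately before a stressed vowel → [ɾ].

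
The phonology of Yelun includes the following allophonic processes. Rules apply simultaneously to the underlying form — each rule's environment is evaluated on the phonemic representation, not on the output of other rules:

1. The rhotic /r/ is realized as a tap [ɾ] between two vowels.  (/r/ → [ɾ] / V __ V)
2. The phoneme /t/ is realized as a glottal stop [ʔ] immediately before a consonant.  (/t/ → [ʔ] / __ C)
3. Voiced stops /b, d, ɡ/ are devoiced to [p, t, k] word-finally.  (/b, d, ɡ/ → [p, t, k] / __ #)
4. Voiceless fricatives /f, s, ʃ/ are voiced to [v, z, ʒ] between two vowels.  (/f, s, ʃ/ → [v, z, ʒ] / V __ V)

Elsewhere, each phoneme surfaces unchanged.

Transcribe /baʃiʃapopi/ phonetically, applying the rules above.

[baʒiʒapopi]

/b/ (word-initial) fails the environment for rule 3, so it stays [b].
/a/ stays [a].
/ʃ/ (between /a/ and /i/) occurs between two vowels → [ʒ] by rule 4.
/i/ (between /ʃ/ and /ʃ/): no rule targets it → [i].
/ʃ/ (between /i/ and /a/): between two vowels, so rule 4 applies → [ʒ].
/a/ — not in any rule's target class → [a].
/p/ — not in any rule's target class → [p].
/o/ stays [o].
/p/ stays [p].
/i/ (word-final) is unaffected → [i].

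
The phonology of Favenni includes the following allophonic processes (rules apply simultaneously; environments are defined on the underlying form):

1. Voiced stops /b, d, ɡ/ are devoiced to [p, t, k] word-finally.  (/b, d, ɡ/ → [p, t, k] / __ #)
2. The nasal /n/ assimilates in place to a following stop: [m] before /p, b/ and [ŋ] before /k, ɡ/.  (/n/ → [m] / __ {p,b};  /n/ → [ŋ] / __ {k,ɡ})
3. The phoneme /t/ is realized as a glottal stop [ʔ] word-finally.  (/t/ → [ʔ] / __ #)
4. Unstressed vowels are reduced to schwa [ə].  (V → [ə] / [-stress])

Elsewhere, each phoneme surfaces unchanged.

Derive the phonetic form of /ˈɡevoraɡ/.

/ɡ/ (word-initial): rule 1 targets it, but not word-finally → unchanged [ɡ].
/e/ (between /ɡ/ and /v/) is in the target of rule 4 but the environment (in an unstressed syllable) is not met → [e].
/v/ stays [v].
/o/ meets the environment for rule 4 (in an unstressed syllable) → [ə].
/r/ (between /o/ and /a/) is unaffected → [r].
/a/ meets the environment for rule 4 (in an unstressed syllable) → [ə].
/ɡ/ — word-final, word-finally — surfaces as [k] (rule 1).

[ˈɡevərək]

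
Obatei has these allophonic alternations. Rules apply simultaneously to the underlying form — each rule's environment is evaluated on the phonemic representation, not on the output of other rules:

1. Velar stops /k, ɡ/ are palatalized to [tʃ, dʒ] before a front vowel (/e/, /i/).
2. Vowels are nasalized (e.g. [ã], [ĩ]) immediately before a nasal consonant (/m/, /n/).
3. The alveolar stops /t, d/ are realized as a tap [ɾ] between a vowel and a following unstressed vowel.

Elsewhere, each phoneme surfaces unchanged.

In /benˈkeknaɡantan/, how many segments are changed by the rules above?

Segments that undergo a rule: /e/ → [ẽ] (rule 2); /k/ → [tʃ] (rule 1); /a/ → [ã] (rule 2); /a/ → [ã] (rule 2).
All other segments surface unchanged.

4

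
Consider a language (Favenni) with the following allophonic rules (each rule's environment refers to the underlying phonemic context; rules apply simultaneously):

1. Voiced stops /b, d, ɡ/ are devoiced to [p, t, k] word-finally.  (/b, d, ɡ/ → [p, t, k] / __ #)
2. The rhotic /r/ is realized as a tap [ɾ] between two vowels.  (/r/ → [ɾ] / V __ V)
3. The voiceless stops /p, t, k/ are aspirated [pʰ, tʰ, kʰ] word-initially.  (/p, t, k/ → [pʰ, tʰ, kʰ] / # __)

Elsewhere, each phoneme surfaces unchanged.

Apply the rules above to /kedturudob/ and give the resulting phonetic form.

[kʰedtuɾudop]

/k/ (word-initial) occurs word-initially → [kʰ] by rule 3.
/e/ (between /k/ and /d/) is unaffected → [e].
/d/ (between /e/ and /t/) is in the target of rule 1 but the environment (word-finally) is not met → [d].
/t/ (between /d/ and /u/) is in the target of rule 3 but the environment (word-initially) is not met → [t].
/u/ (between /t/ and /r/) is unaffected → [u].
/r/ meets the environment for rule 2 (between two vowels) → [ɾ].
/u/ — not in any rule's target class → [u].
/d/ (between /u/ and /o/) is in the target of rule 1 but the environment (word-finally) is not met → [d].
/o/ — not in any rule's target class → [o].
/b/ — word-final, word-finally — surfaces as [p] (rule 1).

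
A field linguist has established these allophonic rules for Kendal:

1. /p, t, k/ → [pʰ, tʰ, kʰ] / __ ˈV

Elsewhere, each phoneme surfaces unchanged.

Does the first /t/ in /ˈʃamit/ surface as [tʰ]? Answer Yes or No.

No

/t/ — word-final; rule 1 does not apply here → [t].
The actual realization is [t], not [tʰ].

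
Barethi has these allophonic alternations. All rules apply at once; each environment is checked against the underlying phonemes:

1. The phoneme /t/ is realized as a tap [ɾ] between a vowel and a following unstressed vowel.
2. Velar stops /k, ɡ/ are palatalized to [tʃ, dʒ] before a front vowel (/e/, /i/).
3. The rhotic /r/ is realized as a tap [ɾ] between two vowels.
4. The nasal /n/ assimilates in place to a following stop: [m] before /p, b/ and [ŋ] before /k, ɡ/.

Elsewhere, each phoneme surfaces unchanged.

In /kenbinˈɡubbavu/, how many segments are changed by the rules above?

Segments that undergo a rule: /k/ → [tʃ] (rule 2); /n/ → [m] (rule 4); /n/ → [ŋ] (rule 4).
All other segments surface unchanged.

3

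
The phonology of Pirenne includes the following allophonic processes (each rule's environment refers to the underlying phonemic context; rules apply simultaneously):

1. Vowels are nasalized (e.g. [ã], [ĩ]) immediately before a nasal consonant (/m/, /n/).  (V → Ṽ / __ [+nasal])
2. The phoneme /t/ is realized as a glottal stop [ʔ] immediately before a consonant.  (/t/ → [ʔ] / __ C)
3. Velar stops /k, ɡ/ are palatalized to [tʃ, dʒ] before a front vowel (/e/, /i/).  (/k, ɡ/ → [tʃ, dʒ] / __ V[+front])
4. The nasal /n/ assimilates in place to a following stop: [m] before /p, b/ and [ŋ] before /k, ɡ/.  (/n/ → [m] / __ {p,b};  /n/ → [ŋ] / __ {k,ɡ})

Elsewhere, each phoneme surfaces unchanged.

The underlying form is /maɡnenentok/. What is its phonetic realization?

[maɡnẽnẽntok]

/m/ (word-initial): no rule targets it → [m].
/a/ (between /m/ and /ɡ/) fails the environment for rule 1, so it stays [a].
/ɡ/ — between /a/ and /n/; rule 3 does not apply here → [ɡ].
/n/ — between /ɡ/ and /e/; rule 4 does not apply here → [n].
Rule 1 applies to /e/ (between /n/ and /n/: before a nasal consonant) → [ẽ].
/n/ (between /e/ and /e/): rule 4 targets it, but not before a labial or velar stop → unchanged [n].
/e/ (between /n/ and /n/): before a nasal consonant, so rule 1 applies → [ẽ].
/n/ (between /e/ and /t/) fails the environment for rule 4, so it stays [n].
/t/ (between /n/ and /o/): rule 2 targets it, but not immediately before a consonant → unchanged [t].
/o/ (between /t/ and /k/) is in the target of rule 1 but the environment (before a nasal consonant) is not met → [o].
/k/ (word-final) is in the target of rule 3 but the environment (before a front vowel) is not met → [k].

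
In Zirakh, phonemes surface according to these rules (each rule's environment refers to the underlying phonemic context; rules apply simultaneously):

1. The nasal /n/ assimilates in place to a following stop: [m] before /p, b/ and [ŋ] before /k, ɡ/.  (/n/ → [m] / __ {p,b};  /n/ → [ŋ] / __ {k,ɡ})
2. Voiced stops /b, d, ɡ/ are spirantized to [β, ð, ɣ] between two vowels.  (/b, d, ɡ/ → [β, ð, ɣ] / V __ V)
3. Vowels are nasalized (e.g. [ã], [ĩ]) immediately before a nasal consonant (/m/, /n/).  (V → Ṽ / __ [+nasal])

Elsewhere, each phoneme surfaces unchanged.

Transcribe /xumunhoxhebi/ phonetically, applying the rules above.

[xũmũnhoxheβi]

/u/ (between /x/ and /m/) occurs before a nasal consonant → [ũ] by rule 3.
/u/ (between /m/ and /n/): before a nasal consonant, so rule 3 applies → [ũ].
/n/ (between /u/ and /h/) fails the environment for rule 1, so it stays [n].
/o/ (between /h/ and /x/) fails the environment for rule 3, so it stays [o].
/e/ (between /h/ and /b/) is in the target of rule 3 but the environment (before a nasal consonant) is not met → [e].
/b/ (between /e/ and /i/): between two vowels, so rule 2 applies → [β].
/i/ (word-final) fails the environment for rule 3, so it stays [i].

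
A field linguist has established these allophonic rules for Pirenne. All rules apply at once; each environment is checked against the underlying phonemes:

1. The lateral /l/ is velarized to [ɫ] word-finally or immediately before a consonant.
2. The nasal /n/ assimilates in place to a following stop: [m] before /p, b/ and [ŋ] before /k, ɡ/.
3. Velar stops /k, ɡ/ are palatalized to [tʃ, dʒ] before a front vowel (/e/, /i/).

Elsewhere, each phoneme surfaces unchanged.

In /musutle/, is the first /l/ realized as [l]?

Yes

/l/ (between /t/ and /e/) is in the target of rule 1 but the environment (word-finally or immediately before a consonant) is not met → [l].
The actual realization is [l], which matches [l].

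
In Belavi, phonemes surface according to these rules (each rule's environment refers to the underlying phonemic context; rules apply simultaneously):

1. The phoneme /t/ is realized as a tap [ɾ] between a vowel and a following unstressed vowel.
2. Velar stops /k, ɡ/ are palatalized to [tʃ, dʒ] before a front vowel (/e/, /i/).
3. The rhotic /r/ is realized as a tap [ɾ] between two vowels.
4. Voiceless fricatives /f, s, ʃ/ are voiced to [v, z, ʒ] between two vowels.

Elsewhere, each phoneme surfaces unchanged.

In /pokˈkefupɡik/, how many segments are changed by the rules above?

Segments that undergo a rule: /k/ → [tʃ] (rule 2); /f/ → [v] (rule 4); /ɡ/ → [dʒ] (rule 2).
All other segments surface unchanged.

3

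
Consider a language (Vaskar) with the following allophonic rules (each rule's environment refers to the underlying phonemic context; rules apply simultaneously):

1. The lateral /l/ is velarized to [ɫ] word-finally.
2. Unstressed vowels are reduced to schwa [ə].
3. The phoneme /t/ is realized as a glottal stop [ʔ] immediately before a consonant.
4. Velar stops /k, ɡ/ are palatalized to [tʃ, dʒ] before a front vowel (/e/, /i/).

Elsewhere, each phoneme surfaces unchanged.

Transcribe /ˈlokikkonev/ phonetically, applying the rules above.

[ˈlotʃəkkənəv]

/l/ (word-initial) fails the environment for rule 1, so it stays [l].
/o/ (between /l/ and /k/): rule 2 targets it, but not in an unstressed syllable → unchanged [o].
Rule 4 applies to /k/ (between /o/ and /i/: before a front vowel) → [tʃ].
/i/ (between /k/ and /k/) occurs in an unstressed syllable → [ə] by rule 2.
/k/ — between /i/ and /k/; rule 4 does not apply here → [k].
/k/ — between /k/ and /o/; rule 4 does not apply here → [k].
/o/ (between /k/ and /n/): in an unstressed syllable, so rule 2 applies → [ə].
/n/ (between /o/ and /e/) is unaffected → [n].
/e/ — between /n/ and /v/, in an unstressed syllable — surfaces as [ə] (rule 2).
/v/ (word-final) is unaffected → [v].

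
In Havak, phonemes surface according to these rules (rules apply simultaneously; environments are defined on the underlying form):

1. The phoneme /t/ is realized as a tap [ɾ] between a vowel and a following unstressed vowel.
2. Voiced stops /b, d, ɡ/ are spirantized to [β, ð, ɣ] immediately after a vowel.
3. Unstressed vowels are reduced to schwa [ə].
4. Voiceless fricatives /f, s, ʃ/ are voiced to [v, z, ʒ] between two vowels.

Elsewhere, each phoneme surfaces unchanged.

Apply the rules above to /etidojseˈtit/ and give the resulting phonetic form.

[əɾəðəjsəˈtit]

Rule 3 applies to /e/ (word-initial: in an unstressed syllable) → [ə].
Rule 1 applies to /t/ (between /e/ and /i/: between a vowel and a following unstressed vowel) → [ɾ].
Rule 3 applies to /i/ (between /t/ and /d/: in an unstressed syllable) → [ə].
/d/ — between /i/ and /o/, immediately after a vowel — surfaces as [ð] (rule 2).
/o/ (between /d/ and /j/) occurs in an unstressed syllable → [ə] by rule 3.
/j/ — not in any rule's target class → [j].
/s/ (between /j/ and /e/) is in the target of rule 4 but the environment (between two vowels) is not met → [s].
/e/ (between /s/ and /t/): in an unstressed syllable, so rule 3 applies → [ə].
/t/ (between /e/ and /i/): rule 1 targets it, but not between a vowel and a following unstressed vowel → unchanged [t].
/i/ (between /t/ and /t/): rule 3 targets it, but not in an unstressed syllable → unchanged [i].
/t/ (word-final): rule 1 targets it, but not between a vowel and a following unstressed vowel → unchanged [t].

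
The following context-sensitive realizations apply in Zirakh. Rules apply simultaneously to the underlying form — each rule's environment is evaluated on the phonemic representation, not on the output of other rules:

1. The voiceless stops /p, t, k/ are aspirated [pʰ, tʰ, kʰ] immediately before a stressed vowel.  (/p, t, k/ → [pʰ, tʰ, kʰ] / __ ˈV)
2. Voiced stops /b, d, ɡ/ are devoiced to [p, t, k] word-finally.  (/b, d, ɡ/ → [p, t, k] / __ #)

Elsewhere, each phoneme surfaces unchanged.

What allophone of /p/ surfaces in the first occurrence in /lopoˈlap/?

[p]

/p/ (between /o/ and /o/) fails the environment for rule 1, so it stays [p].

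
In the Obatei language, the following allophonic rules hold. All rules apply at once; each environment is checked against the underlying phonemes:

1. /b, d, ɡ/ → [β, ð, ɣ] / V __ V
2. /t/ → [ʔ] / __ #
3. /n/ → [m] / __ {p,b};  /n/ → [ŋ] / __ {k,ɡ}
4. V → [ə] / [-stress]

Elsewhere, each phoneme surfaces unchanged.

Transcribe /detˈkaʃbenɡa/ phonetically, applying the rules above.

[dətˈkaʃbəŋɡə]

/d/ (word-initial) fails the environment for rule 1, so it stays [d].
/e/ (between /d/ and /t/): in an unstressed syllable, so rule 4 applies → [ə].
/t/ (between /e/ and /k/) fails the environment for rule 2, so it stays [t].
/k/ stays [k].
/a/ (between /k/ and /ʃ/) fails the environment for rule 4, so it stays [a].
/ʃ/ — not in any rule's target class → [ʃ].
/b/ — between /ʃ/ and /e/; rule 1 does not apply here → [b].
Rule 4 applies to /e/ (between /b/ and /n/: in an unstressed syllable) → [ə].
/n/ (between /e/ and /ɡ/): before a labial or velar stop, so rule 3 applies → [ŋ].
/ɡ/ (between /n/ and /a/) fails the environment for rule 1, so it stays [ɡ].
/a/ (word-final) occurs in an unstressed syllable → [ə] by rule 4.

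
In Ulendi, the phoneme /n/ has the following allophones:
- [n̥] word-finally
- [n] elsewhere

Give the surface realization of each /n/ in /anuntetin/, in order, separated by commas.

[n], [n], [n̥]

Occurrence 1 (position 2): no conditioning environment matches → elsewhere allophone [n].
Occurrence 2 (position 4): no conditioning environment matches → elsewhere allophone [n].
Occurrence 3 (position 9): word-finally → [n̥].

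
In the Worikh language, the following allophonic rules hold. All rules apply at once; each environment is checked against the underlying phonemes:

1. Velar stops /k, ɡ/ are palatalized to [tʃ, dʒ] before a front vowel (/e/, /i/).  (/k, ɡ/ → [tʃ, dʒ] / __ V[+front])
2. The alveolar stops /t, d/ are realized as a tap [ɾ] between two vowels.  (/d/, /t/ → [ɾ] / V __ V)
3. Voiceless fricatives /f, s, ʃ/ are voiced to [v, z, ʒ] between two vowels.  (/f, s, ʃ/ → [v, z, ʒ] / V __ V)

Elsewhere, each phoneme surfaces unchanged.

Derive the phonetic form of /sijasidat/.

/s/ (word-initial) fails the environment for rule 3, so it stays [s].
/s/ (between /a/ and /i/): between two vowels, so rule 3 applies → [z].
/d/ (between /i/ and /a/) occurs between two vowels → [ɾ] by rule 2.
/t/ — word-final; rule 2 does not apply here → [t].

[sijaziɾat]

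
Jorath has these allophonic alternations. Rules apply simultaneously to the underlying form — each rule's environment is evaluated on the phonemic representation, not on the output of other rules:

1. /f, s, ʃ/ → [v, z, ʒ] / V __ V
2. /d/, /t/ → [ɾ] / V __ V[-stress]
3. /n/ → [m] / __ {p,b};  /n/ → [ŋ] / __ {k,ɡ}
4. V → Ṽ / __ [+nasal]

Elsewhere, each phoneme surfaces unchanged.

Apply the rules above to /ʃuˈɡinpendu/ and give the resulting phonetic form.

/ʃ/ — word-initial; rule 1 does not apply here → [ʃ].
/u/ (between /ʃ/ and /ɡ/): rule 4 targets it, but not before a nasal consonant → unchanged [u].
Rule 4 applies to /i/ (between /ɡ/ and /n/: before a nasal consonant) → [ĩ].
/n/ (between /i/ and /p/): before a labial or velar stop, so rule 3 applies → [m].
/e/ — between /p/ and /n/, before a nasal consonant — surfaces as [ẽ] (rule 4).
/n/ (between /e/ and /d/) is in the target of rule 3 but the environment (before a labial or velar stop) is not met → [n].
/d/ (between /n/ and /u/) fails the environment for rule 2, so it stays [d].
/u/ (word-final) is in the target of rule 4 but the environment (before a nasal consonant) is not met → [u].

[ʃuˈɡĩmpẽndu]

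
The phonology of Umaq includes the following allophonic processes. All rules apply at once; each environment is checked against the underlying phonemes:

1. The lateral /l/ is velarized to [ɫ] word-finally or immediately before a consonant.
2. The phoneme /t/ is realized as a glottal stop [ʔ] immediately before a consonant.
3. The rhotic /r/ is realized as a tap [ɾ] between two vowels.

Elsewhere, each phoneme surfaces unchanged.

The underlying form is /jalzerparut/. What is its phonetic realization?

/j/ stays [j].
/a/ stays [a].
/l/ meets the environment for rule 1 (word-finally or immediately before a consonant) → [ɫ].
/z/ (between /l/ and /e/): no rule targets it → [z].
/e/ (between /z/ and /r/) is unaffected → [e].
/r/ (between /e/ and /p/) fails the environment for rule 3, so it stays [r].
/p/ (between /r/ and /a/): no rule targets it → [p].
/a/ (between /p/ and /r/): no rule targets it → [a].
/r/ — between /a/ and /u/, between two vowels — surfaces as [ɾ] (rule 3).
/u/ (between /r/ and /t/): no rule targets it → [u].
/t/ (word-final): rule 2 targets it, but not immediately before a consonant → unchanged [t].

[jaɫzerpaɾut]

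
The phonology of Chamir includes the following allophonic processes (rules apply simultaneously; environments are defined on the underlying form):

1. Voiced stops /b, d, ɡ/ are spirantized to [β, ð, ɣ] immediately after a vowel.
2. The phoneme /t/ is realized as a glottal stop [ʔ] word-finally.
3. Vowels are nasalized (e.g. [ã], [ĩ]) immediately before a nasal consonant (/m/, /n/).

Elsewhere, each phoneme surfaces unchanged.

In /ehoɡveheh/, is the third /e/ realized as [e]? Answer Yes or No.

/e/ (between /h/ and /h/) fails the environment for rule 3, so it stays [e].
The actual realization is [e], which matches [e].

Yes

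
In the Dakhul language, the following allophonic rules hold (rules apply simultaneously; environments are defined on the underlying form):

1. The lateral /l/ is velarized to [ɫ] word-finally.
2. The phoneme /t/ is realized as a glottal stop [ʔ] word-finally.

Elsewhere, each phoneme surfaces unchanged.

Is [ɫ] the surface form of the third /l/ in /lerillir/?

/l/ (between /l/ and /i/) is in the target of rule 1 but the environment (word-finally) is not met → [l].
The actual realization is [l], not [ɫ].

No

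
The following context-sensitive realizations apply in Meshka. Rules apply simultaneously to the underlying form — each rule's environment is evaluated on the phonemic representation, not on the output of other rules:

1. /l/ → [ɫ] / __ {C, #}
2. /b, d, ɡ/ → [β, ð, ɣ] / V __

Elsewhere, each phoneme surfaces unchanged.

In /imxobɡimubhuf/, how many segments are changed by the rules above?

2

Segments that undergo a rule: /b/ → [β] (rule 2); /b/ → [β] (rule 2).
All other segments surface unchanged.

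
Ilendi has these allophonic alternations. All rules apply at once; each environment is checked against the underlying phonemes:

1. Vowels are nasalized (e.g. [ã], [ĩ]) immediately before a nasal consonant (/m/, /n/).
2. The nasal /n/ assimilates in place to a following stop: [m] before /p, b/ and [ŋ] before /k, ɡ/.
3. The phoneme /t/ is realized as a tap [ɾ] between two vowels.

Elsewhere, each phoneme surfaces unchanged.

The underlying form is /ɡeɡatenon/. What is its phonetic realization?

/e/ (between /ɡ/ and /ɡ/) is in the target of rule 1 but the environment (before a nasal consonant) is not met → [e].
/a/ (between /ɡ/ and /t/) is in the target of rule 1 but the environment (before a nasal consonant) is not met → [a].
/t/ — between /a/ and /e/, between two vowels — surfaces as [ɾ] (rule 3).
/e/ (between /t/ and /n/) occurs before a nasal consonant → [ẽ] by rule 1.
/n/ — between /e/ and /o/; rule 2 does not apply here → [n].
/o/ (between /n/ and /n/) occurs before a nasal consonant → [õ] by rule 1.
/n/ (word-final) is in the target of rule 2 but the environment (before a labial or velar stop) is not met → [n].

[ɡeɡaɾẽnõn]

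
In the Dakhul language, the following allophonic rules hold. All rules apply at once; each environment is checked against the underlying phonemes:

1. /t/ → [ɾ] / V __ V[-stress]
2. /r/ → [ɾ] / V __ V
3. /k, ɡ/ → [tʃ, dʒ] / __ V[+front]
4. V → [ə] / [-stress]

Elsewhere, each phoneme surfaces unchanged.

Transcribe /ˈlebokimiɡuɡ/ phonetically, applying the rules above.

[ˈlebətʃəməɡəɡ]

/e/ — between /l/ and /b/; rule 4 does not apply here → [e].
/o/ (between /b/ and /k/): in an unstressed syllable, so rule 4 applies → [ə].
/k/ meets the environment for rule 3 (before a front vowel) → [tʃ].
/i/ (between /k/ and /m/) occurs in an unstressed syllable → [ə] by rule 4.
/i/ (between /m/ and /ɡ/) occurs in an unstressed syllable → [ə] by rule 4.
/ɡ/ — between /i/ and /u/; rule 3 does not apply here → [ɡ].
/u/ — between /ɡ/ and /ɡ/, in an unstressed syllable — surfaces as [ə] (rule 4).
/ɡ/ — word-final; rule 3 does not apply here → [ɡ].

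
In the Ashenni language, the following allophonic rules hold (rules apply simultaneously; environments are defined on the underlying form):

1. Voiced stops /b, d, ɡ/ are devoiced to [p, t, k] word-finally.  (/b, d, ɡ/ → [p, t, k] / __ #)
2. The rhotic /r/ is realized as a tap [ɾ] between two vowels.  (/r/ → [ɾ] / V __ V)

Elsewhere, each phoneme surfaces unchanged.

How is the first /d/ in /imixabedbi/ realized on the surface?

/d/ (between /e/ and /b/) fails the environment for rule 1, so it stays [d].

[d]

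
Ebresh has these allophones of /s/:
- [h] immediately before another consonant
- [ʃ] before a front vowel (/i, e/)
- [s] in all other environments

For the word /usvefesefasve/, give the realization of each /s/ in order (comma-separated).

Occurrence 1 (position 2): immediately before another consonant → [h].
Occurrence 2 (position 7): before a front vowel (/i, e/) → [ʃ].
Occurrence 3 (position 11): immediately before another consonant → [h].

[h], [ʃ], [h]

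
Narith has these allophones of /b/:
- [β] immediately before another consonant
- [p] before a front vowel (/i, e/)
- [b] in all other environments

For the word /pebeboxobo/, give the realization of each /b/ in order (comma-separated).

[p], [b], [b]

Occurrence 1 (position 3): before a front vowel (/i, e/) → [p].
Occurrence 2 (position 5): no conditioning environment matches → elsewhere allophone [b].
Occurrence 3 (position 9): no conditioning environment matches → elsewhere allophone [b].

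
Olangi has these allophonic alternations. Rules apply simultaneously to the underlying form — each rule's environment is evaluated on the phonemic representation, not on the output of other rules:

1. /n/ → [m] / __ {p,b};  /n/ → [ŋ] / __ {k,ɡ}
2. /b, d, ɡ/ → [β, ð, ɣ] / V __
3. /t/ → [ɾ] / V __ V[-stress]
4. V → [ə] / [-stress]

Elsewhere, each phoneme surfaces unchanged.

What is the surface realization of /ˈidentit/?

[ˈiðəntət]

/i/ (word-initial) fails the environment for rule 4, so it stays [i].
/d/ meets the environment for rule 2 (immediately after a vowel) → [ð].
Rule 4 applies to /e/ (between /d/ and /n/: in an unstressed syllable) → [ə].
/n/ — between /e/ and /t/; rule 1 does not apply here → [n].
/t/ (between /n/ and /i/) fails the environment for rule 3, so it stays [t].
/i/ (between /t/ and /t/): in an unstressed syllable, so rule 4 applies → [ə].
/t/ — word-final; rule 3 does not apply here → [t].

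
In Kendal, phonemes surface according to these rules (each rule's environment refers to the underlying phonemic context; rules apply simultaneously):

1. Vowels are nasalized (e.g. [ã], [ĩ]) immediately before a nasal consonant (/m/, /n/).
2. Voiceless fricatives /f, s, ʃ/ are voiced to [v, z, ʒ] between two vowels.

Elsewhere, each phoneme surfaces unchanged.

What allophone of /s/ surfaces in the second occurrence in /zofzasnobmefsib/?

[s]

/s/ (between /f/ and /i/) is in the target of rule 2 but the environment (between two vowels) is not met → [s].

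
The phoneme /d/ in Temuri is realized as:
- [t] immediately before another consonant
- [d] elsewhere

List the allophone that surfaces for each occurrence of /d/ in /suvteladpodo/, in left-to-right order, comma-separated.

Occurrence 1 (position 8): immediately before another consonant → [t].
Occurrence 2 (position 11): no conditioning environment matches → elsewhere allophone [d].

[t], [d]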